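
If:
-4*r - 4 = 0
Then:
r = -1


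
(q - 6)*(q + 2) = q^2 - 4*q - 12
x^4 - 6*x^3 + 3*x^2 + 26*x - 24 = (x - 4)*(x - 3)*(x - 1)*(x + 2)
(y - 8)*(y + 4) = y^2 - 4*y - 32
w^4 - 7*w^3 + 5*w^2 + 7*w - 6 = (w - 6)*(w - 1)^2*(w + 1)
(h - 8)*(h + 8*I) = h^2 - 8*h + 8*I*h - 64*I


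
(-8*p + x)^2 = 64*p^2 - 16*p*x + x^2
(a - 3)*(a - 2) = a^2 - 5*a + 6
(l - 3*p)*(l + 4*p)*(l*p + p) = l^3*p + l^2*p^2 + l^2*p - 12*l*p^3 + l*p^2 - 12*p^3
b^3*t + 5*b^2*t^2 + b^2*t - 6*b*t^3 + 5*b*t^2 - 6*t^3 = (b - t)*(b + 6*t)*(b*t + t)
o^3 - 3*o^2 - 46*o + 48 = (o - 8)*(o - 1)*(o + 6)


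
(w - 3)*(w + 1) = w^2 - 2*w - 3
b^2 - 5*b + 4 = (b - 4)*(b - 1)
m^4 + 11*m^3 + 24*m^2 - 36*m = m*(m - 1)*(m + 6)^2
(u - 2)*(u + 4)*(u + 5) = u^3 + 7*u^2 + 2*u - 40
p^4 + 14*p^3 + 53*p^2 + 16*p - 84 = (p - 1)*(p + 2)*(p + 6)*(p + 7)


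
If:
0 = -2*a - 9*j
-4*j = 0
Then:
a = 0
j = 0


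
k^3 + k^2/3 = k^2*(k + 1/3)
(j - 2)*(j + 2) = j^2 - 4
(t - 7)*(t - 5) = t^2 - 12*t + 35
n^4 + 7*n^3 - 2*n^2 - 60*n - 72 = (n - 3)*(n + 2)^2*(n + 6)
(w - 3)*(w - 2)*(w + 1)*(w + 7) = w^4 + 3*w^3 - 27*w^2 + 13*w + 42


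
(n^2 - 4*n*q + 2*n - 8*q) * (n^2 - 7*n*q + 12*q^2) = n^4 - 11*n^3*q + 2*n^3 + 40*n^2*q^2 - 22*n^2*q - 48*n*q^3 + 80*n*q^2 - 96*q^3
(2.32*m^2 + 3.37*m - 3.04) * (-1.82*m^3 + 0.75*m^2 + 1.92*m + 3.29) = -4.2224*m^5 - 4.3934*m^4 + 12.5147*m^3 + 11.8232*m^2 + 5.2505*m - 10.0016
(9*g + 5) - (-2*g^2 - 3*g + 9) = 2*g^2 + 12*g - 4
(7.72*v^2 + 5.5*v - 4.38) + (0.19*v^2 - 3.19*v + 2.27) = 7.91*v^2 + 2.31*v - 2.11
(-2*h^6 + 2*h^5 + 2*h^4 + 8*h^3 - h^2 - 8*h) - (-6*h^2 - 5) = -2*h^6 + 2*h^5 + 2*h^4 + 8*h^3 + 5*h^2 - 8*h + 5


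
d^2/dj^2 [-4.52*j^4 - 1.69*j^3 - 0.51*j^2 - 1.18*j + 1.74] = -54.24*j^2 - 10.14*j - 1.02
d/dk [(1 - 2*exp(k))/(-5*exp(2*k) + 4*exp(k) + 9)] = (-10*exp(2*k) + 10*exp(k) - 22)*exp(k)/(25*exp(4*k) - 40*exp(3*k) - 74*exp(2*k) + 72*exp(k) + 81)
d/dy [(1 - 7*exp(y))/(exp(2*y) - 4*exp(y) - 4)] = (7*exp(2*y) - 2*exp(y) + 32)*exp(y)/(exp(4*y) - 8*exp(3*y) + 8*exp(2*y) + 32*exp(y) + 16)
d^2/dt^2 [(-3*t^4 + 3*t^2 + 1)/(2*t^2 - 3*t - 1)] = 2*(-12*t^6 + 54*t^5 - 63*t^4 - 54*t^3 + 12*t^2 - 18*t + 14)/(8*t^6 - 36*t^5 + 42*t^4 + 9*t^3 - 21*t^2 - 9*t - 1)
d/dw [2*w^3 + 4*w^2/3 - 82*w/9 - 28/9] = 6*w^2 + 8*w/3 - 82/9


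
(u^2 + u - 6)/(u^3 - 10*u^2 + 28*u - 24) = (u + 3)/(u^2 - 8*u + 12)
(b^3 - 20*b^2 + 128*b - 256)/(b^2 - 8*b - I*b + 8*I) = (b^2 - 12*b + 32)/(b - I)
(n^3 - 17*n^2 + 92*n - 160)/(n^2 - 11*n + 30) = (n^2 - 12*n + 32)/(n - 6)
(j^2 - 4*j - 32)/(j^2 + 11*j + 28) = (j - 8)/(j + 7)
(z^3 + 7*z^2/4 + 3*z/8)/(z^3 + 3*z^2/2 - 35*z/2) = (8*z^2 + 14*z + 3)/(4*(2*z^2 + 3*z - 35))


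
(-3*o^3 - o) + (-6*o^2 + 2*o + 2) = -3*o^3 - 6*o^2 + o + 2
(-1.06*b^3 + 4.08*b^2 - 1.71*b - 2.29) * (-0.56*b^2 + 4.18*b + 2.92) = 0.5936*b^5 - 6.7156*b^4 + 14.9168*b^3 + 6.0482*b^2 - 14.5654*b - 6.6868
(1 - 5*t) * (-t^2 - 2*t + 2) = 5*t^3 + 9*t^2 - 12*t + 2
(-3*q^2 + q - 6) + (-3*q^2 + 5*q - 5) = -6*q^2 + 6*q - 11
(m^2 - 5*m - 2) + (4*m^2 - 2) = 5*m^2 - 5*m - 4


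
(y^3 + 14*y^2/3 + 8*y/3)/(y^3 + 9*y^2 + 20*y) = (y + 2/3)/(y + 5)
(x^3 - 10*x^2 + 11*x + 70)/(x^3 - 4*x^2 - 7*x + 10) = (x - 7)/(x - 1)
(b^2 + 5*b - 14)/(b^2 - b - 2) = (b + 7)/(b + 1)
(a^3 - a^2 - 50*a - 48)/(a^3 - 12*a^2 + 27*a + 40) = (a + 6)/(a - 5)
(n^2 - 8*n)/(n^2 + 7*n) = (n - 8)/(n + 7)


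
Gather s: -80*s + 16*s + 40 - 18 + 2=24 - 64*s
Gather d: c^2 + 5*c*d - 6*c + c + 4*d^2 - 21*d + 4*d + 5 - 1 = c^2 - 5*c + 4*d^2 + d*(5*c - 17) + 4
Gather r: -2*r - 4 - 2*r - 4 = -4*r - 8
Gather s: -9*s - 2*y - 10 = -9*s - 2*y - 10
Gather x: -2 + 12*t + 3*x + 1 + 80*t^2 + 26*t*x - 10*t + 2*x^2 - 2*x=80*t^2 + 2*t + 2*x^2 + x*(26*t + 1) - 1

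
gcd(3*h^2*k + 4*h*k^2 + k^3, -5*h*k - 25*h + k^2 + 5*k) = 1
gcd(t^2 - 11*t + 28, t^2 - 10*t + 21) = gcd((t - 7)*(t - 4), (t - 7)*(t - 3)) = t - 7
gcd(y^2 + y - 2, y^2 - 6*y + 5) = y - 1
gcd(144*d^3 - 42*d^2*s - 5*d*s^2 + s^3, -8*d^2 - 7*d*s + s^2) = -8*d + s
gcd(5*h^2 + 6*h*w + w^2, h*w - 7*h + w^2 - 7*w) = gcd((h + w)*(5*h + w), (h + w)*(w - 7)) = h + w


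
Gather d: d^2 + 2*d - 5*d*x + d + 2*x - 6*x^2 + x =d^2 + d*(3 - 5*x) - 6*x^2 + 3*x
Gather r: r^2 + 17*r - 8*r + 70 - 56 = r^2 + 9*r + 14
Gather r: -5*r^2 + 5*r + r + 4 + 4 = -5*r^2 + 6*r + 8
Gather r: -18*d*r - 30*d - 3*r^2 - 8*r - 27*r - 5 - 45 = -30*d - 3*r^2 + r*(-18*d - 35) - 50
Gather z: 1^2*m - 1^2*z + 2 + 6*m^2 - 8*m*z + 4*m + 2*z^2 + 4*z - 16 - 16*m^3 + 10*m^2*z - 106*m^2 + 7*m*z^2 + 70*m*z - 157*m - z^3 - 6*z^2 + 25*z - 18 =-16*m^3 - 100*m^2 - 152*m - z^3 + z^2*(7*m - 4) + z*(10*m^2 + 62*m + 28) - 32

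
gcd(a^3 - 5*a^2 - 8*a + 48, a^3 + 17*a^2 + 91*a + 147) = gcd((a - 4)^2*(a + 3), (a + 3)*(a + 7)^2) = a + 3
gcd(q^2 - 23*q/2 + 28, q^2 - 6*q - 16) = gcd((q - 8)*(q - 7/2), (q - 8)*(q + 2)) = q - 8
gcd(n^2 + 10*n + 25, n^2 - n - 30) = n + 5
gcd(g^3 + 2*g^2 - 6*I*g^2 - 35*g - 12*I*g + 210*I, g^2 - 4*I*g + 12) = g - 6*I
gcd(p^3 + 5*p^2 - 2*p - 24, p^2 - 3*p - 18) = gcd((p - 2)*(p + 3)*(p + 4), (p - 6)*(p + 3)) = p + 3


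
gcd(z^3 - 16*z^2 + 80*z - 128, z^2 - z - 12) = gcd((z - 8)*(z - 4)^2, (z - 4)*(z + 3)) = z - 4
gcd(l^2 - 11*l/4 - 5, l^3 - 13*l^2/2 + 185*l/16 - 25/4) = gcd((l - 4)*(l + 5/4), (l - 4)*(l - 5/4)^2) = l - 4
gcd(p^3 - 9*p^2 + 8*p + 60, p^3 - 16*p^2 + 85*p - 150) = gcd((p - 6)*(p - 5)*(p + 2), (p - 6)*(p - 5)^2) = p^2 - 11*p + 30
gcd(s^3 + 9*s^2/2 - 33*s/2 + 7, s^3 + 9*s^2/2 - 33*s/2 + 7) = s^3 + 9*s^2/2 - 33*s/2 + 7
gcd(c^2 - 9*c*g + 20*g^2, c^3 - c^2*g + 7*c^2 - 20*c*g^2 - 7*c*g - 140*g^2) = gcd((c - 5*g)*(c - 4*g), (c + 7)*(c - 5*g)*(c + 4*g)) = c - 5*g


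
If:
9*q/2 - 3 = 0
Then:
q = 2/3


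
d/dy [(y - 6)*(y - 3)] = 2*y - 9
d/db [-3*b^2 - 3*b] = -6*b - 3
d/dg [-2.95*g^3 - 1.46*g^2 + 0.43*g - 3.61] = -8.85*g^2 - 2.92*g + 0.43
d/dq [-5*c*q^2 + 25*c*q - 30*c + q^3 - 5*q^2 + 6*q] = -10*c*q + 25*c + 3*q^2 - 10*q + 6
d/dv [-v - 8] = -1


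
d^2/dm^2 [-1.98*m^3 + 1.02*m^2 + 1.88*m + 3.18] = 2.04 - 11.88*m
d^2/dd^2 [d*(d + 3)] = 2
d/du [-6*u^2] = -12*u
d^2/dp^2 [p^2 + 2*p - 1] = 2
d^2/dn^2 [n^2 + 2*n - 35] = 2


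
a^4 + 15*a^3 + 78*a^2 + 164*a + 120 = (a + 2)^2*(a + 5)*(a + 6)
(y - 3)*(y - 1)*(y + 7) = y^3 + 3*y^2 - 25*y + 21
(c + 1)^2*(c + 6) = c^3 + 8*c^2 + 13*c + 6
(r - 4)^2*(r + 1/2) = r^3 - 15*r^2/2 + 12*r + 8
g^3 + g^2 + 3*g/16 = g*(g + 1/4)*(g + 3/4)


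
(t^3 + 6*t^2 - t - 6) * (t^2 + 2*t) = t^5 + 8*t^4 + 11*t^3 - 8*t^2 - 12*t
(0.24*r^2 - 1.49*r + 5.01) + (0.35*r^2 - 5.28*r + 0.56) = 0.59*r^2 - 6.77*r + 5.57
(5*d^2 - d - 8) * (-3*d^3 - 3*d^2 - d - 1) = -15*d^5 - 12*d^4 + 22*d^3 + 20*d^2 + 9*d + 8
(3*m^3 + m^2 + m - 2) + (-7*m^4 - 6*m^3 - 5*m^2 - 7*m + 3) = -7*m^4 - 3*m^3 - 4*m^2 - 6*m + 1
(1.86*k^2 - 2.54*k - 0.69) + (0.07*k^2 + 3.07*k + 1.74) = 1.93*k^2 + 0.53*k + 1.05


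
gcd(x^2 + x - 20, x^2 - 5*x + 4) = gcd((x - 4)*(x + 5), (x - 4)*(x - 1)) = x - 4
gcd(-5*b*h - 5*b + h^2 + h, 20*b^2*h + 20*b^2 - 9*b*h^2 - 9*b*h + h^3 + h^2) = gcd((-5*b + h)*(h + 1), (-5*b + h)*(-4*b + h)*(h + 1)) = 5*b*h + 5*b - h^2 - h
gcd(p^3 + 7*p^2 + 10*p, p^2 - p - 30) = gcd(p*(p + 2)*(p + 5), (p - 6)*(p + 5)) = p + 5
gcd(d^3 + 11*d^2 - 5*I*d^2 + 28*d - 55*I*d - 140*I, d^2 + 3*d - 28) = d + 7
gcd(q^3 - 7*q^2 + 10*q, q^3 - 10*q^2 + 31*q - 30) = q^2 - 7*q + 10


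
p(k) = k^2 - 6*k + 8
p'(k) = 2*k - 6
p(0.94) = 3.24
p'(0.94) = -4.12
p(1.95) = 0.10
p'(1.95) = -2.10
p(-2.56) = 29.91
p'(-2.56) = -11.12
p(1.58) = 1.02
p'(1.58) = -2.84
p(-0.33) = 10.09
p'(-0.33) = -6.66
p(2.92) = -0.99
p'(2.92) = -0.16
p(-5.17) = 65.75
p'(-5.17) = -16.34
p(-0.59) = 11.89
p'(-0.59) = -7.18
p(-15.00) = 323.00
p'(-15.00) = -36.00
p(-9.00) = 143.00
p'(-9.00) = -24.00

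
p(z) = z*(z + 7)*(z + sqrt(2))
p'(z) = z*(z + 7) + z*(z + sqrt(2)) + (z + 7)*(z + sqrt(2))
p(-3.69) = 27.80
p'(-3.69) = -11.35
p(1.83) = 52.42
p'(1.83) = 50.74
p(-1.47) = 0.45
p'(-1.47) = -8.36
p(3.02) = 134.18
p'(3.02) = 88.08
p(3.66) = 197.97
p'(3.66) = 111.68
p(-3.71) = 28.02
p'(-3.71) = -11.24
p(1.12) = 23.05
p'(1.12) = 32.51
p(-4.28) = 33.36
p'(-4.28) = -7.17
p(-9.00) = -136.54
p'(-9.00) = 101.44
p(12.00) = 3058.44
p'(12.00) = 643.84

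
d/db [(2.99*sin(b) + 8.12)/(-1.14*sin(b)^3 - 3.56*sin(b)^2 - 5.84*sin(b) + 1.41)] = (6.8172*sin(b)^3 + 38.4148*sin(b)^2 + 57.8144*sin(b) + 51.6367)*cos(b)/(1.2996*sin(b)^6 + 8.1168*sin(b)^5 + 25.9888*sin(b)^4 + 38.366*sin(b)^3 + 24.0664*sin(b)^2 - 16.4688*sin(b) + 1.9881)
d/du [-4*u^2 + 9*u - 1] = 9 - 8*u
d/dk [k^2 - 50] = 2*k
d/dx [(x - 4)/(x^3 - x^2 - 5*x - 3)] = (-2*x^2 + 15*x - 23)/(x^5 - 3*x^4 - 6*x^3 + 10*x^2 + 21*x + 9)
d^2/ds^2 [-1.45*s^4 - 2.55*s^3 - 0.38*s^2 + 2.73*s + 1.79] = -17.4*s^2 - 15.3*s - 0.76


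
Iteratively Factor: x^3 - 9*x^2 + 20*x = (x)*(x^2 - 9*x + 20) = x*(x - 4)*(x - 5)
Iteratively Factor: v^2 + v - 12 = (v - 3)*(v + 4)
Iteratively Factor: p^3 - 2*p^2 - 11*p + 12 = (p - 1)*(p^2 - p - 12) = (p - 4)*(p - 1)*(p + 3)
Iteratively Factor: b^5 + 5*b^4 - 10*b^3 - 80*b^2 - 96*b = (b + 2)*(b^4 + 3*b^3 - 16*b^2 - 48*b) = b*(b + 2)*(b^3 + 3*b^2 - 16*b - 48) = b*(b + 2)*(b + 3)*(b^2 - 16) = b*(b + 2)*(b + 3)*(b + 4)*(b - 4)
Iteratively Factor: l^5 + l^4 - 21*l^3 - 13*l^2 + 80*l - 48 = (l + 3)*(l^4 - 2*l^3 - 15*l^2 + 32*l - 16) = (l + 3)*(l + 4)*(l^3 - 6*l^2 + 9*l - 4) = (l - 4)*(l + 3)*(l + 4)*(l^2 - 2*l + 1) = (l - 4)*(l - 1)*(l + 3)*(l + 4)*(l - 1)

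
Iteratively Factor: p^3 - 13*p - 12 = (p + 1)*(p^2 - p - 12) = (p + 1)*(p + 3)*(p - 4)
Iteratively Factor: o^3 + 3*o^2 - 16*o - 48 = (o - 4)*(o^2 + 7*o + 12) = (o - 4)*(o + 3)*(o + 4)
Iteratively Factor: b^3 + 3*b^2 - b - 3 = (b + 3)*(b^2 - 1) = (b + 1)*(b + 3)*(b - 1)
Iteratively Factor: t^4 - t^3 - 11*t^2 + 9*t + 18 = (t - 3)*(t^3 + 2*t^2 - 5*t - 6) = (t - 3)*(t - 2)*(t^2 + 4*t + 3) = (t - 3)*(t - 2)*(t + 3)*(t + 1)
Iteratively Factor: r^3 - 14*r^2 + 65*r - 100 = (r - 5)*(r^2 - 9*r + 20) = (r - 5)*(r - 4)*(r - 5)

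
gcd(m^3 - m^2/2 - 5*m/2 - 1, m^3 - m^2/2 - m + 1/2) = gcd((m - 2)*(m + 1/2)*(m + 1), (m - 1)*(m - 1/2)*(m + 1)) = m + 1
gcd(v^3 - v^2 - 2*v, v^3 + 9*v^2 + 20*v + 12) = v + 1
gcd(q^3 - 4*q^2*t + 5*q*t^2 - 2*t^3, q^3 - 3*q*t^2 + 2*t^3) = q^2 - 2*q*t + t^2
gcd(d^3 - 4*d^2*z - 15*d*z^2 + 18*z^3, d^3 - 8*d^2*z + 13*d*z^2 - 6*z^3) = d^2 - 7*d*z + 6*z^2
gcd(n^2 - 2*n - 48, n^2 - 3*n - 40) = n - 8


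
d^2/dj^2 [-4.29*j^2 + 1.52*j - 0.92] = -8.58000000000000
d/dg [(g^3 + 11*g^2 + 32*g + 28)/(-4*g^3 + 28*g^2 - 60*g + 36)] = (9*g^3 + 44*g^2 - 7*g - 118)/(2*(g^5 - 11*g^4 + 46*g^3 - 90*g^2 + 81*g - 27))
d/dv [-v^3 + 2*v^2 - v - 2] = -3*v^2 + 4*v - 1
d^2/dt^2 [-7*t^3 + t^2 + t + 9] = 2 - 42*t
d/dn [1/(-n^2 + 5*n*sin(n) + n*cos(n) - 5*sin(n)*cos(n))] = (n*sin(n) - 5*n*cos(n) + 2*n - 5*sin(n) - cos(n) + 5*cos(2*n))/((n - 5*sin(n))^2*(n - cos(n))^2)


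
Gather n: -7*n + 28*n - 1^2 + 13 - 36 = 21*n - 24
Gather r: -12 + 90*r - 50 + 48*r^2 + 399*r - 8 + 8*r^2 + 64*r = 56*r^2 + 553*r - 70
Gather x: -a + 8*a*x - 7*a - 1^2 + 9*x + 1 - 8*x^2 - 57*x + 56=-8*a - 8*x^2 + x*(8*a - 48) + 56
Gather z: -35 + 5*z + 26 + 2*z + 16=7*z + 7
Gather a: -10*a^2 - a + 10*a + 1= -10*a^2 + 9*a + 1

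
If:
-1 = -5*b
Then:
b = 1/5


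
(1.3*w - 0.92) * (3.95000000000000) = 5.135*w - 3.634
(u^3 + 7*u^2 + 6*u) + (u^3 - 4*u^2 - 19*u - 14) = 2*u^3 + 3*u^2 - 13*u - 14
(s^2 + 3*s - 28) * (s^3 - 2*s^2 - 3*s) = s^5 + s^4 - 37*s^3 + 47*s^2 + 84*s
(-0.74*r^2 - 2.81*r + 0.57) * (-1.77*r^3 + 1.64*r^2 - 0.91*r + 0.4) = 1.3098*r^5 + 3.7601*r^4 - 4.9439*r^3 + 3.1959*r^2 - 1.6427*r + 0.228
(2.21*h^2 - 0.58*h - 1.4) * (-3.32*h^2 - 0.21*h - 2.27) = -7.3372*h^4 + 1.4615*h^3 - 0.2469*h^2 + 1.6106*h + 3.178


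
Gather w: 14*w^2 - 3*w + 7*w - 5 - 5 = 14*w^2 + 4*w - 10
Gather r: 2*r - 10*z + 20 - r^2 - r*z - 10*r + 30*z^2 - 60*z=-r^2 + r*(-z - 8) + 30*z^2 - 70*z + 20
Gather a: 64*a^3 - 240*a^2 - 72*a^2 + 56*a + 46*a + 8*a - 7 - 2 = 64*a^3 - 312*a^2 + 110*a - 9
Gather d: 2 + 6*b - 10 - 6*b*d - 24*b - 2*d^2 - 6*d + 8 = -18*b - 2*d^2 + d*(-6*b - 6)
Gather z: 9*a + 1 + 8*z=9*a + 8*z + 1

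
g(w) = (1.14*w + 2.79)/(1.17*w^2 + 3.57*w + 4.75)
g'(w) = (-2.34*w - 3.57)*(1.14*w + 2.79)/(1.17*w^2 + 3.57*w + 4.75)^2 + 1.14/(1.17*w^2 + 3.57*w + 4.75) = (1.3338*w^2 + 4.0698*w - (1.14*w + 2.79)*(2.34*w + 3.57) + 5.415)/(1.17*w^2 + 3.57*w + 4.75)^2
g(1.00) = 0.41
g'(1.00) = -0.14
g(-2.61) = -0.05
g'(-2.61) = 0.29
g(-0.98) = 0.70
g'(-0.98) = 0.10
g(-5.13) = -0.18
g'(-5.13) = -0.02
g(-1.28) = 0.63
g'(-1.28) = 0.37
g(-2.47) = -0.01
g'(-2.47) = 0.37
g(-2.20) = 0.11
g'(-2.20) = 0.51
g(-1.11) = 0.68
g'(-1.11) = 0.21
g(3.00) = 0.24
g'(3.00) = -0.05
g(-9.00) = -0.11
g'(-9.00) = -0.01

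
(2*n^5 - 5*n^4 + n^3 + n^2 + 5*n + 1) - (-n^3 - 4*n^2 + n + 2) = 2*n^5 - 5*n^4 + 2*n^3 + 5*n^2 + 4*n - 1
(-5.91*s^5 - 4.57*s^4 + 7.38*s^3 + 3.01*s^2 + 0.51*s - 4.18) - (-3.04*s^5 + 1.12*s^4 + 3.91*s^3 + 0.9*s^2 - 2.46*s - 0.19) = -2.87*s^5 - 5.69*s^4 + 3.47*s^3 + 2.11*s^2 + 2.97*s - 3.99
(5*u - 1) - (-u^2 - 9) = u^2 + 5*u + 8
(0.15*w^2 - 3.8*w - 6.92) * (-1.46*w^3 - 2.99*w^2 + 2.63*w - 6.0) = -0.219*w^5 + 5.0995*w^4 + 21.8597*w^3 + 9.7968*w^2 + 4.6004*w + 41.52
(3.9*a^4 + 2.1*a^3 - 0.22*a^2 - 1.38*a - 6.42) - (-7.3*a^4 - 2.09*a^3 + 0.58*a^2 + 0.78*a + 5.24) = 11.2*a^4 + 4.19*a^3 - 0.8*a^2 - 2.16*a - 11.66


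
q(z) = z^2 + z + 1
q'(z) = 2*z + 1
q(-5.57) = 26.45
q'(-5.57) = -10.14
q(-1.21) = 1.25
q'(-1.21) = -1.42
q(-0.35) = 0.77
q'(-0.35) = 0.30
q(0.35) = 1.47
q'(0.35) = 1.70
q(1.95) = 6.75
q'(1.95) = 4.90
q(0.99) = 2.97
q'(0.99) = 2.98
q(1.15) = 3.47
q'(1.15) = 3.30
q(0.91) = 2.74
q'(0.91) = 2.82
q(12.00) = 157.00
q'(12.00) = 25.00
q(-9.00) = 73.00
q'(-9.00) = -17.00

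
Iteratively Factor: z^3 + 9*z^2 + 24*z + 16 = (z + 1)*(z^2 + 8*z + 16) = (z + 1)*(z + 4)*(z + 4)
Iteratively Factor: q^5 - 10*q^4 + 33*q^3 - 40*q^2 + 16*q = (q - 4)*(q^4 - 6*q^3 + 9*q^2 - 4*q) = (q - 4)^2*(q^3 - 2*q^2 + q) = q*(q - 4)^2*(q^2 - 2*q + 1) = q*(q - 4)^2*(q - 1)*(q - 1)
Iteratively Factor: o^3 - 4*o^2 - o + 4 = (o + 1)*(o^2 - 5*o + 4) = (o - 1)*(o + 1)*(o - 4)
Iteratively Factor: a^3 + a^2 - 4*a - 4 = (a - 2)*(a^2 + 3*a + 2) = (a - 2)*(a + 1)*(a + 2)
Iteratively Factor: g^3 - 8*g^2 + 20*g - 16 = (g - 2)*(g^2 - 6*g + 8) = (g - 4)*(g - 2)*(g - 2)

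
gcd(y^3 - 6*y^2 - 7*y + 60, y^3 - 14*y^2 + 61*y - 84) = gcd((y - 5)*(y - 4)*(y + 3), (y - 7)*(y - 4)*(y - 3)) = y - 4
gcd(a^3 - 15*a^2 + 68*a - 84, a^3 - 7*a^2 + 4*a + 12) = a^2 - 8*a + 12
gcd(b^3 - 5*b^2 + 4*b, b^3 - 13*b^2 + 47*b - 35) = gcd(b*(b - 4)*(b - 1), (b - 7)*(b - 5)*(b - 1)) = b - 1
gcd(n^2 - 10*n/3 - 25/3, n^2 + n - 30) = n - 5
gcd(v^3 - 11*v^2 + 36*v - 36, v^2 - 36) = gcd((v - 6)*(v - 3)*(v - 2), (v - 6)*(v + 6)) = v - 6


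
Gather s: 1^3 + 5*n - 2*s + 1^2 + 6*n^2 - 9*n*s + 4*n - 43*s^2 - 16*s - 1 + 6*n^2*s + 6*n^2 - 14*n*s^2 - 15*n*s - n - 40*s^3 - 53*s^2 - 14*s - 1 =12*n^2 + 8*n - 40*s^3 + s^2*(-14*n - 96) + s*(6*n^2 - 24*n - 32)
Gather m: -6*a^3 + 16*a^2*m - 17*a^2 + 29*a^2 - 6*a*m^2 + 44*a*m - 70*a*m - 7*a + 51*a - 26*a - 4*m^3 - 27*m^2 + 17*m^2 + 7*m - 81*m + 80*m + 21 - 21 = -6*a^3 + 12*a^2 + 18*a - 4*m^3 + m^2*(-6*a - 10) + m*(16*a^2 - 26*a + 6)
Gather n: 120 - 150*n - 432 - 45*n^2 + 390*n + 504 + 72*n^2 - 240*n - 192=27*n^2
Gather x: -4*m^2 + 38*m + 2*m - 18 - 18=-4*m^2 + 40*m - 36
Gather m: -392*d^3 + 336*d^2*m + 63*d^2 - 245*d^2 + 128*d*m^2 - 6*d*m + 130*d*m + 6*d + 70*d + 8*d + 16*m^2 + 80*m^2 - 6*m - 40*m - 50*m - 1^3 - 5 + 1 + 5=-392*d^3 - 182*d^2 + 84*d + m^2*(128*d + 96) + m*(336*d^2 + 124*d - 96)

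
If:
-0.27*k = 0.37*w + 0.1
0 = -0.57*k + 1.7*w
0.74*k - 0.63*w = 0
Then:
No Solution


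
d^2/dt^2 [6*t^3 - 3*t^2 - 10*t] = 36*t - 6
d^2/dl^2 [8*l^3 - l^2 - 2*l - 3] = 48*l - 2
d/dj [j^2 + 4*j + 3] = 2*j + 4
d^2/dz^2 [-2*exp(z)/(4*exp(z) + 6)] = (6*exp(z) - 9)*exp(z)/(8*exp(3*z) + 36*exp(2*z) + 54*exp(z) + 27)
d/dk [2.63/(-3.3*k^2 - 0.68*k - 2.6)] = (17.358*k + 1.7884)/(3.3*k^2 + 0.68*k + 2.6)^2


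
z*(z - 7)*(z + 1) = z^3 - 6*z^2 - 7*z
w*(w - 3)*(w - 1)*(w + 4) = w^4 - 13*w^2 + 12*w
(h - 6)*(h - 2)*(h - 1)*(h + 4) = h^4 - 5*h^3 - 16*h^2 + 68*h - 48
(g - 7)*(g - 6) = g^2 - 13*g + 42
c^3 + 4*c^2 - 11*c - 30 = (c - 3)*(c + 2)*(c + 5)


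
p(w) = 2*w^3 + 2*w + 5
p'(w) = 6*w^2 + 2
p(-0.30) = 4.35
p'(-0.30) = 2.54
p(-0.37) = 4.16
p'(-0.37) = 2.82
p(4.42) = 186.54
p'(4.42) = 119.22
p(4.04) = 144.96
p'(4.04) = 99.93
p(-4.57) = -195.03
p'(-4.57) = 127.31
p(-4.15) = -146.25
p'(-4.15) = 105.34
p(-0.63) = 3.24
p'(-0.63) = 4.38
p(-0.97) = 1.23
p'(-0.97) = 7.65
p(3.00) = 65.00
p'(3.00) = 56.00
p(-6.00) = -439.00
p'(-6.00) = 218.00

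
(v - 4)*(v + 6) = v^2 + 2*v - 24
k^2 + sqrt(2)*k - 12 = (k - 2*sqrt(2))*(k + 3*sqrt(2))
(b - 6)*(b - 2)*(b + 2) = b^3 - 6*b^2 - 4*b + 24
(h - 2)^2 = h^2 - 4*h + 4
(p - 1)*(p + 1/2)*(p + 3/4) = p^3 + p^2/4 - 7*p/8 - 3/8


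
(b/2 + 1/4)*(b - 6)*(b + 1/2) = b^3/2 - 5*b^2/2 - 23*b/8 - 3/4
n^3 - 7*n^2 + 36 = (n - 6)*(n - 3)*(n + 2)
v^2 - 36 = (v - 6)*(v + 6)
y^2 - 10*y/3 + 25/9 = (y - 5/3)^2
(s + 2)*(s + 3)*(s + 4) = s^3 + 9*s^2 + 26*s + 24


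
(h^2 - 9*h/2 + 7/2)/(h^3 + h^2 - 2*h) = (h - 7/2)/(h*(h + 2))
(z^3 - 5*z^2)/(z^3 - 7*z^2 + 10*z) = z/(z - 2)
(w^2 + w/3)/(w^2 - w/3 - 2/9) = 3*w/(3*w - 2)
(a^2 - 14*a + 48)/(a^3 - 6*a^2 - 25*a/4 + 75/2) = 4*(a - 8)/(4*a^2 - 25)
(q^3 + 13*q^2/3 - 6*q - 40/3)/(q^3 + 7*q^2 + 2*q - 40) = (q + 4/3)/(q + 4)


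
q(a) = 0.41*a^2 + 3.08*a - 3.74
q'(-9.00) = -4.30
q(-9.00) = 1.75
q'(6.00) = 8.00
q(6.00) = 29.50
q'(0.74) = 3.69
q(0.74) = -1.24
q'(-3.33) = 0.35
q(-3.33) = -9.45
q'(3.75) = 6.16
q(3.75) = 13.58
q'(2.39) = 5.04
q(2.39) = 5.96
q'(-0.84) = 2.39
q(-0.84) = -6.04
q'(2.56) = 5.18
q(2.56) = 6.83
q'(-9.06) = -4.35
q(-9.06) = 2.01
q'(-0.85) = 2.38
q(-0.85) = -6.06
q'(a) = 0.82*a + 3.08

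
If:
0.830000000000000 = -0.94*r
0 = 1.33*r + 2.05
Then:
No Solution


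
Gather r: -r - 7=-r - 7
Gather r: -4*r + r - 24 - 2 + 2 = -3*r - 24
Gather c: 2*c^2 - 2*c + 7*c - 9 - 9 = 2*c^2 + 5*c - 18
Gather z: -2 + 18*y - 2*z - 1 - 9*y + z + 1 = 9*y - z - 2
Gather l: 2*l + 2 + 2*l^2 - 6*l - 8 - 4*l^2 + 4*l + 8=2 - 2*l^2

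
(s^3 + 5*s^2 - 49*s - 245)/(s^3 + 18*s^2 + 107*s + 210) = (s - 7)/(s + 6)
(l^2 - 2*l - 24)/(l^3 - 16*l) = (l - 6)/(l*(l - 4))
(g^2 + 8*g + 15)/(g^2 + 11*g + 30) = (g + 3)/(g + 6)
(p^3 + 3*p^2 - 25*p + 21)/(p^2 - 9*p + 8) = (p^2 + 4*p - 21)/(p - 8)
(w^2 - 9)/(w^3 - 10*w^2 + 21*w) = (w + 3)/(w*(w - 7))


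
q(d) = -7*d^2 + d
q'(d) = 1 - 14*d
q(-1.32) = -13.52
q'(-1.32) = 19.48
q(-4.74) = -162.01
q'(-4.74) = 67.36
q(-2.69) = -53.34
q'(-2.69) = 38.66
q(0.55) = -1.57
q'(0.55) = -6.70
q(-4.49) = -145.61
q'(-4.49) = 63.86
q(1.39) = -12.13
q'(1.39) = -18.46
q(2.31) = -35.04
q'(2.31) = -31.34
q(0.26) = -0.21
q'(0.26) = -2.64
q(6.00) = -246.00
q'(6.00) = -83.00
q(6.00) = -246.00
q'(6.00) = -83.00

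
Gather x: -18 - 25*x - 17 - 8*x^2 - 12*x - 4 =-8*x^2 - 37*x - 39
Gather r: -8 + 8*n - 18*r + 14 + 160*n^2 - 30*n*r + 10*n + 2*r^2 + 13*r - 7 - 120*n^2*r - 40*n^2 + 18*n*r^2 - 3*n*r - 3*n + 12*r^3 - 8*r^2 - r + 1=120*n^2 + 15*n + 12*r^3 + r^2*(18*n - 6) + r*(-120*n^2 - 33*n - 6)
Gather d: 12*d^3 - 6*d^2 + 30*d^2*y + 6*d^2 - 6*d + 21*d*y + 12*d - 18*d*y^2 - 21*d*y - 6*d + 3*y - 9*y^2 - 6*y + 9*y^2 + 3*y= 12*d^3 + 30*d^2*y - 18*d*y^2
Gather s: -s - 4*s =-5*s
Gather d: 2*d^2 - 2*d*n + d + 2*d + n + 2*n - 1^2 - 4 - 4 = 2*d^2 + d*(3 - 2*n) + 3*n - 9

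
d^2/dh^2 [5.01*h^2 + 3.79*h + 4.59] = 10.0200000000000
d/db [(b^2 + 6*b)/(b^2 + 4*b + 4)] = 2*(6 - b)/(b^3 + 6*b^2 + 12*b + 8)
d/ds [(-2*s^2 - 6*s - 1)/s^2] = 2*(3*s + 1)/s^3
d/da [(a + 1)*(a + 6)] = 2*a + 7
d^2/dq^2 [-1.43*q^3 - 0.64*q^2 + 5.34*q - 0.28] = -8.58*q - 1.28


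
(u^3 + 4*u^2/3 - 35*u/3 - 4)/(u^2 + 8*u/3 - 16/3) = (3*u^2 - 8*u - 3)/(3*u - 4)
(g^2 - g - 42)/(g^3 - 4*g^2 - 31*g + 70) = (g + 6)/(g^2 + 3*g - 10)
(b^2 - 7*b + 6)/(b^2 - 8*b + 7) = (b - 6)/(b - 7)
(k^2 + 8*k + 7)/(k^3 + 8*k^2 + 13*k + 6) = (k + 7)/(k^2 + 7*k + 6)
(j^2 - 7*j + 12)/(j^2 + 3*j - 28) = (j - 3)/(j + 7)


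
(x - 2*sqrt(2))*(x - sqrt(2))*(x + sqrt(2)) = x^3 - 2*sqrt(2)*x^2 - 2*x + 4*sqrt(2)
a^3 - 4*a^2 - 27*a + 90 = (a - 6)*(a - 3)*(a + 5)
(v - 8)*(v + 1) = v^2 - 7*v - 8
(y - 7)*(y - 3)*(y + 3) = y^3 - 7*y^2 - 9*y + 63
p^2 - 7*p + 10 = (p - 5)*(p - 2)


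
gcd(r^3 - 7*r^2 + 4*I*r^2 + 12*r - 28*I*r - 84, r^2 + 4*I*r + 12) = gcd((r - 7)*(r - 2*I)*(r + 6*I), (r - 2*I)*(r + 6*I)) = r^2 + 4*I*r + 12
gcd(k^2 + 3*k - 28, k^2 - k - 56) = k + 7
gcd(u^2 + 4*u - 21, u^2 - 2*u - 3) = u - 3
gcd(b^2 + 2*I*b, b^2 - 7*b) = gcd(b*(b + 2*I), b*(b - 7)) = b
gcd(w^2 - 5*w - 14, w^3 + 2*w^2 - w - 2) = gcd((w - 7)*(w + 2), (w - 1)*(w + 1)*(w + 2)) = w + 2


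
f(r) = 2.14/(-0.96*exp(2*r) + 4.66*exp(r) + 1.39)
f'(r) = 2.14*(1.92*exp(2*r) - 4.66*exp(r))/(-0.96*exp(2*r) + 4.66*exp(r) + 1.39)^2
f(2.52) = -0.02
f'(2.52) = 0.06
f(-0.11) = 0.45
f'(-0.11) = -0.25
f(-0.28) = 0.49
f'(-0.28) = -0.27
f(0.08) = 0.40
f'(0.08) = -0.21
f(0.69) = 0.31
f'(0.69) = -0.08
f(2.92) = -0.01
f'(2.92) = 0.02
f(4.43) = -0.00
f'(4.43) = 0.00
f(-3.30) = 1.37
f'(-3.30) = -0.15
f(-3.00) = 1.32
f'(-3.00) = -0.19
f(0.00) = 0.42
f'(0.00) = -0.23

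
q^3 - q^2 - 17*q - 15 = (q - 5)*(q + 1)*(q + 3)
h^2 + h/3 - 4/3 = (h - 1)*(h + 4/3)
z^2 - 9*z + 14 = (z - 7)*(z - 2)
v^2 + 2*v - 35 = (v - 5)*(v + 7)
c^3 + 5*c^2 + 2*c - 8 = (c - 1)*(c + 2)*(c + 4)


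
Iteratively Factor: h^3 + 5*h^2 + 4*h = (h + 4)*(h^2 + h) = (h + 1)*(h + 4)*(h)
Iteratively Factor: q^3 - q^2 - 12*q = (q - 4)*(q^2 + 3*q) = (q - 4)*(q + 3)*(q)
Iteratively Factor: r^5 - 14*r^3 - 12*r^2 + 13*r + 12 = (r + 3)*(r^4 - 3*r^3 - 5*r^2 + 3*r + 4) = (r - 1)*(r + 3)*(r^3 - 2*r^2 - 7*r - 4) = (r - 4)*(r - 1)*(r + 3)*(r^2 + 2*r + 1) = (r - 4)*(r - 1)*(r + 1)*(r + 3)*(r + 1)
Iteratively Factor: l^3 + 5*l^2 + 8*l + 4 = (l + 2)*(l^2 + 3*l + 2) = (l + 2)^2*(l + 1)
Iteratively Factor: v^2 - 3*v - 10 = (v - 5)*(v + 2)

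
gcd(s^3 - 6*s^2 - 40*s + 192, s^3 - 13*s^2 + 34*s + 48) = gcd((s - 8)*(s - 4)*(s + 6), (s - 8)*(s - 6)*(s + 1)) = s - 8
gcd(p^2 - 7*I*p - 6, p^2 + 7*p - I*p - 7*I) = p - I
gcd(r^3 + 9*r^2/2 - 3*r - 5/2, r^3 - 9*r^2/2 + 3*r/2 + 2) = r^2 - r/2 - 1/2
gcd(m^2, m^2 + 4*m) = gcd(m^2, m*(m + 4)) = m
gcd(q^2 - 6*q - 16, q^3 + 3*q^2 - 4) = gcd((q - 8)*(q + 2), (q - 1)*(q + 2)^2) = q + 2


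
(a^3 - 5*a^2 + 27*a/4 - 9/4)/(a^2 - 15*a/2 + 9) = (2*a^2 - 7*a + 3)/(2*(a - 6))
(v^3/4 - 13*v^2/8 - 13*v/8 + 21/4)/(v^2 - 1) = (2*v^3 - 13*v^2 - 13*v + 42)/(8*(v^2 - 1))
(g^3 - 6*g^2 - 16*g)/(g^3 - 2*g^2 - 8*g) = (g - 8)/(g - 4)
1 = 1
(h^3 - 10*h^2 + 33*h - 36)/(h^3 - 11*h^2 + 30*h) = (h^3 - 10*h^2 + 33*h - 36)/(h*(h^2 - 11*h + 30))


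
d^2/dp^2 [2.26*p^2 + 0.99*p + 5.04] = 4.52000000000000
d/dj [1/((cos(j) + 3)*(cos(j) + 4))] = (2*cos(j) + 7)*sin(j)/((cos(j) + 3)^2*(cos(j) + 4)^2)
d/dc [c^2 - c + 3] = 2*c - 1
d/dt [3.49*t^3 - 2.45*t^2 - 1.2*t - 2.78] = 10.47*t^2 - 4.9*t - 1.2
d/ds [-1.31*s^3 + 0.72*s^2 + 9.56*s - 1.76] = -3.93*s^2 + 1.44*s + 9.56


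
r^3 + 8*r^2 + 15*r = r*(r + 3)*(r + 5)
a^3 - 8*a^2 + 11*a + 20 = (a - 5)*(a - 4)*(a + 1)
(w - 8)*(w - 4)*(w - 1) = w^3 - 13*w^2 + 44*w - 32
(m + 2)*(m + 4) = m^2 + 6*m + 8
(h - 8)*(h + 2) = h^2 - 6*h - 16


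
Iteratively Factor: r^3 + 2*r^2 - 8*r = (r + 4)*(r^2 - 2*r) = r*(r + 4)*(r - 2)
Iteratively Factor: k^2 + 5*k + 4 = (k + 4)*(k + 1)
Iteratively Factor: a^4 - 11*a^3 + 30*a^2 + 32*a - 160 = (a - 4)*(a^3 - 7*a^2 + 2*a + 40) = (a - 4)^2*(a^2 - 3*a - 10) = (a - 4)^2*(a + 2)*(a - 5)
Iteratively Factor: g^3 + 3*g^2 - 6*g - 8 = (g + 4)*(g^2 - g - 2) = (g - 2)*(g + 4)*(g + 1)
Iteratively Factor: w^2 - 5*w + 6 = (w - 3)*(w - 2)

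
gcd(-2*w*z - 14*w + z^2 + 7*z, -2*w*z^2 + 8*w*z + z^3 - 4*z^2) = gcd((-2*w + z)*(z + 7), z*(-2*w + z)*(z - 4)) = -2*w + z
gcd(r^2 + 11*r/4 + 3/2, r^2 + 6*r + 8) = r + 2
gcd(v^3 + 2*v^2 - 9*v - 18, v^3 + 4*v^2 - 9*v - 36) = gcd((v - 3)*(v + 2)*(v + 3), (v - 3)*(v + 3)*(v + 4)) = v^2 - 9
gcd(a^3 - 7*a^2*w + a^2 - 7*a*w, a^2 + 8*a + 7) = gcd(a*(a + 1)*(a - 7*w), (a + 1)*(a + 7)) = a + 1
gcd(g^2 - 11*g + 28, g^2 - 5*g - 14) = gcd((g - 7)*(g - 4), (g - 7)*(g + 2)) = g - 7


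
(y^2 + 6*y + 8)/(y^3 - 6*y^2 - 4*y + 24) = (y + 4)/(y^2 - 8*y + 12)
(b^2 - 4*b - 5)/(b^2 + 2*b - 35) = (b + 1)/(b + 7)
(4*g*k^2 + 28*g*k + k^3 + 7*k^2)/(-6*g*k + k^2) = (-4*g*k - 28*g - k^2 - 7*k)/(6*g - k)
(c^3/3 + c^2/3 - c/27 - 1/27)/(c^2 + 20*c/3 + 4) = (9*c^3 + 9*c^2 - c - 1)/(9*(3*c^2 + 20*c + 12))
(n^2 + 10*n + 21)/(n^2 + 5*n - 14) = (n + 3)/(n - 2)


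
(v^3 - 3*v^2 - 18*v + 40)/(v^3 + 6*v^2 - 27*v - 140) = (v - 2)/(v + 7)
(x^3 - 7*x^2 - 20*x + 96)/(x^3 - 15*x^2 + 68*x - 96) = (x + 4)/(x - 4)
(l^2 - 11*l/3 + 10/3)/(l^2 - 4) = (l - 5/3)/(l + 2)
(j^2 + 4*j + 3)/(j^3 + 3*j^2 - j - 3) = 1/(j - 1)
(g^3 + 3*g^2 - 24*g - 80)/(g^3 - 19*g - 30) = (g^2 + 8*g + 16)/(g^2 + 5*g + 6)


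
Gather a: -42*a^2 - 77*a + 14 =-42*a^2 - 77*a + 14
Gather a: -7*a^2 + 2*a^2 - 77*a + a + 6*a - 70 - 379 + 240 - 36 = -5*a^2 - 70*a - 245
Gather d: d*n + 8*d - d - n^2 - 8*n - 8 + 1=d*(n + 7) - n^2 - 8*n - 7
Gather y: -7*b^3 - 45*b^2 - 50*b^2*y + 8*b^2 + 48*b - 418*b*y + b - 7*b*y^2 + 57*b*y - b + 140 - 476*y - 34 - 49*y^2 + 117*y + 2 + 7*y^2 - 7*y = -7*b^3 - 37*b^2 + 48*b + y^2*(-7*b - 42) + y*(-50*b^2 - 361*b - 366) + 108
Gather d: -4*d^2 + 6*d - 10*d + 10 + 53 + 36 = -4*d^2 - 4*d + 99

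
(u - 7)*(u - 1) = u^2 - 8*u + 7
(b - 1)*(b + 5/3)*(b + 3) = b^3 + 11*b^2/3 + b/3 - 5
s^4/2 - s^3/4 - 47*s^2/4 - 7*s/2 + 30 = (s/2 + 1)*(s - 5)*(s - 3/2)*(s + 4)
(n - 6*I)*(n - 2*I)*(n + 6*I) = n^3 - 2*I*n^2 + 36*n - 72*I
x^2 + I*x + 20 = (x - 4*I)*(x + 5*I)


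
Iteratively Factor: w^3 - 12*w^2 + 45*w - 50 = (w - 5)*(w^2 - 7*w + 10) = (w - 5)*(w - 2)*(w - 5)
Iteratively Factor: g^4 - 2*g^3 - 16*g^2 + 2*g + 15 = (g + 3)*(g^3 - 5*g^2 - g + 5) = (g - 1)*(g + 3)*(g^2 - 4*g - 5) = (g - 5)*(g - 1)*(g + 3)*(g + 1)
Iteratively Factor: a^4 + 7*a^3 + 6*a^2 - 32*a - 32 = (a + 1)*(a^3 + 6*a^2 - 32) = (a - 2)*(a + 1)*(a^2 + 8*a + 16) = (a - 2)*(a + 1)*(a + 4)*(a + 4)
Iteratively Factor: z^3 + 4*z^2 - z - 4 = (z - 1)*(z^2 + 5*z + 4) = (z - 1)*(z + 1)*(z + 4)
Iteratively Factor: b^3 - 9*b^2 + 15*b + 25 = (b + 1)*(b^2 - 10*b + 25) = (b - 5)*(b + 1)*(b - 5)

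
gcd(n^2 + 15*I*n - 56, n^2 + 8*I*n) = n + 8*I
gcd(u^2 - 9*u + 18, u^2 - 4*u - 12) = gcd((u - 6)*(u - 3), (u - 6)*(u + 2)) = u - 6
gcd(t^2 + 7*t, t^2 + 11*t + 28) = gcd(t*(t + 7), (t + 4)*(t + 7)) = t + 7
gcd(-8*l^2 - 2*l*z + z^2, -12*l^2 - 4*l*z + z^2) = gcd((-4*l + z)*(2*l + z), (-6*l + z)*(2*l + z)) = 2*l + z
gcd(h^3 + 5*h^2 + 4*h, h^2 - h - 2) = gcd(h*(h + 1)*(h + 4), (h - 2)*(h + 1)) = h + 1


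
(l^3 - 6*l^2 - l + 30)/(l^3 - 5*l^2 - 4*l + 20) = (l - 3)/(l - 2)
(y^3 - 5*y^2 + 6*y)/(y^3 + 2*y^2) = (y^2 - 5*y + 6)/(y*(y + 2))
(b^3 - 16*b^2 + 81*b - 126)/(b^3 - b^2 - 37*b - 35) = (b^2 - 9*b + 18)/(b^2 + 6*b + 5)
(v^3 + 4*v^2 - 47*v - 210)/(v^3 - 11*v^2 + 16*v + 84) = (v^2 + 11*v + 30)/(v^2 - 4*v - 12)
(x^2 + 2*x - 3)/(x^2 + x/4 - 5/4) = 4*(x + 3)/(4*x + 5)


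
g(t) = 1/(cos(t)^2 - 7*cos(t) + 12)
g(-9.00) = 0.05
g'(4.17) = 0.03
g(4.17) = 0.06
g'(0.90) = -0.07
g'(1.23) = -0.06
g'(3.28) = 0.00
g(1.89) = 0.07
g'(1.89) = -0.04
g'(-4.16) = -0.03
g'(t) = (2*sin(t)*cos(t) - 7*sin(t))/(cos(t)^2 - 7*cos(t) + 12)^2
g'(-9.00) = 0.01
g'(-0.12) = 0.02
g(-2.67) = 0.05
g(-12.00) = 0.15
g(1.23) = 0.10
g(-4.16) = 0.06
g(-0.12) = 0.17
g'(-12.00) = -0.06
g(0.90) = 0.12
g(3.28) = 0.05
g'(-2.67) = 0.01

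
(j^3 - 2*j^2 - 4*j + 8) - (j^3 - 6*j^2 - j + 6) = 4*j^2 - 3*j + 2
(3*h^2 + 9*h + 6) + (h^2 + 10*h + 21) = 4*h^2 + 19*h + 27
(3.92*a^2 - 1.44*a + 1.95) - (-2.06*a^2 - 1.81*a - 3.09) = 5.98*a^2 + 0.37*a + 5.04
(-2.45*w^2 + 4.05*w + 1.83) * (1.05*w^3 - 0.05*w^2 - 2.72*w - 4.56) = -2.5725*w^5 + 4.375*w^4 + 8.383*w^3 + 0.0645000000000007*w^2 - 23.4456*w - 8.3448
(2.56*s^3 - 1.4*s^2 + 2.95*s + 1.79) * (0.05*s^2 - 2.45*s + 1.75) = 0.128*s^5 - 6.342*s^4 + 8.0575*s^3 - 9.588*s^2 + 0.777*s + 3.1325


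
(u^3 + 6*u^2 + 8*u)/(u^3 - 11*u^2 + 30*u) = (u^2 + 6*u + 8)/(u^2 - 11*u + 30)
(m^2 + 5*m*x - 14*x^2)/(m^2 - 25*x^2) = (m^2 + 5*m*x - 14*x^2)/(m^2 - 25*x^2)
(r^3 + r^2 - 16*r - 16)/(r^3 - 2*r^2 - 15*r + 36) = (r^2 - 3*r - 4)/(r^2 - 6*r + 9)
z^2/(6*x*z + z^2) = z/(6*x + z)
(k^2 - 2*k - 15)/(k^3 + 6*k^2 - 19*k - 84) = (k - 5)/(k^2 + 3*k - 28)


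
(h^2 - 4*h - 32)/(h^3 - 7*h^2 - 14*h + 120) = (h - 8)/(h^2 - 11*h + 30)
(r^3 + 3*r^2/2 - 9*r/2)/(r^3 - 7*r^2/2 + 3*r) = (r + 3)/(r - 2)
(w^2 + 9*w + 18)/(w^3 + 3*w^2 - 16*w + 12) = (w + 3)/(w^2 - 3*w + 2)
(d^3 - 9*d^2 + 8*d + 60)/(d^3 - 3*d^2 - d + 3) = (d^3 - 9*d^2 + 8*d + 60)/(d^3 - 3*d^2 - d + 3)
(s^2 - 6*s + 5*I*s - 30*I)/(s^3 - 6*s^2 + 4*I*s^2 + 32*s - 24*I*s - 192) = (s + 5*I)/(s^2 + 4*I*s + 32)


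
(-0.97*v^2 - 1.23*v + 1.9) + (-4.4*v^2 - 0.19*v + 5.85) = -5.37*v^2 - 1.42*v + 7.75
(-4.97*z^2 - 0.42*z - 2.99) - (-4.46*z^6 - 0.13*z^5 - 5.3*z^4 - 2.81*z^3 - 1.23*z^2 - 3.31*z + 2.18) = 4.46*z^6 + 0.13*z^5 + 5.3*z^4 + 2.81*z^3 - 3.74*z^2 + 2.89*z - 5.17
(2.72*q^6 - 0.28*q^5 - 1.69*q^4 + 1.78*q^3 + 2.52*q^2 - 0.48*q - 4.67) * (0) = 0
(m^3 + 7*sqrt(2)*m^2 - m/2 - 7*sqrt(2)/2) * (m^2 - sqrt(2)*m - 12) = m^5 + 6*sqrt(2)*m^4 - 53*m^3/2 - 87*sqrt(2)*m^2 + 13*m + 42*sqrt(2)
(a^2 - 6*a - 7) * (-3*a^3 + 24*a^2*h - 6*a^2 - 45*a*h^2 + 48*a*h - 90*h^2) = -3*a^5 + 24*a^4*h + 12*a^4 - 45*a^3*h^2 - 96*a^3*h + 57*a^3 + 180*a^2*h^2 - 456*a^2*h + 42*a^2 + 855*a*h^2 - 336*a*h + 630*h^2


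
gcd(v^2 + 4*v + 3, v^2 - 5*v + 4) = 1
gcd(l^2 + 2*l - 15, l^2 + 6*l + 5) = l + 5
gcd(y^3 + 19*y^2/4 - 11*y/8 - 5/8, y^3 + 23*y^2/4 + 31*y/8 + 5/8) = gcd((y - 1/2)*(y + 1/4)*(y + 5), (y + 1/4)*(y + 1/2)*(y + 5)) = y^2 + 21*y/4 + 5/4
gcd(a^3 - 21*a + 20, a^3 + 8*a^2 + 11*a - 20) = a^2 + 4*a - 5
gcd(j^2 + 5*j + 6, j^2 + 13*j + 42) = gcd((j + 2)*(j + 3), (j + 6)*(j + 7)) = 1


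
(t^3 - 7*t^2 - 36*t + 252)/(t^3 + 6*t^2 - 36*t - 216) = (t - 7)/(t + 6)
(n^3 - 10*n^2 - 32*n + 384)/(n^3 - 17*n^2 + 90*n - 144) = (n^2 - 2*n - 48)/(n^2 - 9*n + 18)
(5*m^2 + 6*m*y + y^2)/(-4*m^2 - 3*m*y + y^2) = (5*m + y)/(-4*m + y)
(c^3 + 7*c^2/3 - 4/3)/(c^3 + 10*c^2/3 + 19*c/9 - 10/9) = 3*(3*c^2 + c - 2)/(9*c^2 + 12*c - 5)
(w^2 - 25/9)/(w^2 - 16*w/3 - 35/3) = (w - 5/3)/(w - 7)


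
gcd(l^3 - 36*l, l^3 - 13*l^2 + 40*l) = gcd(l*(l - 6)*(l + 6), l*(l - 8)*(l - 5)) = l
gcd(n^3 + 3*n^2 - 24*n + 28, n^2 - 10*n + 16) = n - 2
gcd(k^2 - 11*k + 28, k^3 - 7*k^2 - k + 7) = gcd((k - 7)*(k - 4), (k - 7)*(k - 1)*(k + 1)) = k - 7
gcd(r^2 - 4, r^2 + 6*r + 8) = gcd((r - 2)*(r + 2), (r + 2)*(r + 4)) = r + 2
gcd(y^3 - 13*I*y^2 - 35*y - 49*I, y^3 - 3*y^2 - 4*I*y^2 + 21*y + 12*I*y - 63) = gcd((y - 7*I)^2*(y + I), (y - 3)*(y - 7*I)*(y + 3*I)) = y - 7*I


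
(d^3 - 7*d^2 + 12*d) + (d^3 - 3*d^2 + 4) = 2*d^3 - 10*d^2 + 12*d + 4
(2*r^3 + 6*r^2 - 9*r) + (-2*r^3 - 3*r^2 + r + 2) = 3*r^2 - 8*r + 2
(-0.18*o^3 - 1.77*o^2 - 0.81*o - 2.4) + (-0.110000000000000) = -0.18*o^3 - 1.77*o^2 - 0.81*o - 2.51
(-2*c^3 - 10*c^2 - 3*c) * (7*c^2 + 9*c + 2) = -14*c^5 - 88*c^4 - 115*c^3 - 47*c^2 - 6*c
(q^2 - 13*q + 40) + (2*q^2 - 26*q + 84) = 3*q^2 - 39*q + 124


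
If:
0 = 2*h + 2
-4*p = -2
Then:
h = -1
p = 1/2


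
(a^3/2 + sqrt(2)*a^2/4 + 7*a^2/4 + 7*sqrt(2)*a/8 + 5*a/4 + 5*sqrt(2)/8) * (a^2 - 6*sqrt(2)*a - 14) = a^5/2 - 11*sqrt(2)*a^4/4 + 7*a^4/4 - 77*sqrt(2)*a^3/8 - 35*a^3/4 - 35*a^2 - 83*sqrt(2)*a^2/8 - 25*a - 49*sqrt(2)*a/4 - 35*sqrt(2)/4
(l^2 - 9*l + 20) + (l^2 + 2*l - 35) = 2*l^2 - 7*l - 15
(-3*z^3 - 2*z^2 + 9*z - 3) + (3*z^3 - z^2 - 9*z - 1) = -3*z^2 - 4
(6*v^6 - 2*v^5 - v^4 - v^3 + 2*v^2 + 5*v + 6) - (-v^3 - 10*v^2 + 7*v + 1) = 6*v^6 - 2*v^5 - v^4 + 12*v^2 - 2*v + 5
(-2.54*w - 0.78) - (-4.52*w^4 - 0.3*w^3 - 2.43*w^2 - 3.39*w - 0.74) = 4.52*w^4 + 0.3*w^3 + 2.43*w^2 + 0.85*w - 0.04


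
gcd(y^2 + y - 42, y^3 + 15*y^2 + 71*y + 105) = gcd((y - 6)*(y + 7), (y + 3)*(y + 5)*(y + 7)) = y + 7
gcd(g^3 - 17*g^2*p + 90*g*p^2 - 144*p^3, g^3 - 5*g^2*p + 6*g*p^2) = -g + 3*p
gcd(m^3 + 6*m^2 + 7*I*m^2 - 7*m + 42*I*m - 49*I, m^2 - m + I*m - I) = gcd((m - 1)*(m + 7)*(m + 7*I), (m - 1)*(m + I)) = m - 1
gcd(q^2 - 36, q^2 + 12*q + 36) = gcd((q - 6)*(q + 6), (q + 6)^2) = q + 6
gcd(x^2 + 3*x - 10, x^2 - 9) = 1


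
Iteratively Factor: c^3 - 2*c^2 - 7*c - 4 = (c - 4)*(c^2 + 2*c + 1) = (c - 4)*(c + 1)*(c + 1)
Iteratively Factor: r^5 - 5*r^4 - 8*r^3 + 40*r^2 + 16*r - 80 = (r + 2)*(r^4 - 7*r^3 + 6*r^2 + 28*r - 40) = (r - 5)*(r + 2)*(r^3 - 2*r^2 - 4*r + 8) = (r - 5)*(r + 2)^2*(r^2 - 4*r + 4) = (r - 5)*(r - 2)*(r + 2)^2*(r - 2)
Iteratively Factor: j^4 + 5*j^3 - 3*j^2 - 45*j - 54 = (j + 2)*(j^3 + 3*j^2 - 9*j - 27) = (j + 2)*(j + 3)*(j^2 - 9) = (j - 3)*(j + 2)*(j + 3)*(j + 3)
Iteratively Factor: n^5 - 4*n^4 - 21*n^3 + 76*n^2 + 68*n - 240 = (n - 2)*(n^4 - 2*n^3 - 25*n^2 + 26*n + 120) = (n - 2)*(n + 4)*(n^3 - 6*n^2 - n + 30) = (n - 3)*(n - 2)*(n + 4)*(n^2 - 3*n - 10) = (n - 3)*(n - 2)*(n + 2)*(n + 4)*(n - 5)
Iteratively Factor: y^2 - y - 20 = (y - 5)*(y + 4)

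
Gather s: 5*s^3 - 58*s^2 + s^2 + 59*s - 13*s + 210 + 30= 5*s^3 - 57*s^2 + 46*s + 240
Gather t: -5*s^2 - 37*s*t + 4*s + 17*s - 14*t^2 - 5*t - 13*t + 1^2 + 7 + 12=-5*s^2 + 21*s - 14*t^2 + t*(-37*s - 18) + 20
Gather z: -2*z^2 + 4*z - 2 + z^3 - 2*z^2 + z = z^3 - 4*z^2 + 5*z - 2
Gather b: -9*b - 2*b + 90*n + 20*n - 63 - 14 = -11*b + 110*n - 77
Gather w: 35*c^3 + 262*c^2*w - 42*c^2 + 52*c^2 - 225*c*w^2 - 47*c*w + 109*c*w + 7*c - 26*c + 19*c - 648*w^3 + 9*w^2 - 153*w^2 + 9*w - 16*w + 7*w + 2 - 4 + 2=35*c^3 + 10*c^2 - 648*w^3 + w^2*(-225*c - 144) + w*(262*c^2 + 62*c)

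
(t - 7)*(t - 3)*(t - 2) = t^3 - 12*t^2 + 41*t - 42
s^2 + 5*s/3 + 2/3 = (s + 2/3)*(s + 1)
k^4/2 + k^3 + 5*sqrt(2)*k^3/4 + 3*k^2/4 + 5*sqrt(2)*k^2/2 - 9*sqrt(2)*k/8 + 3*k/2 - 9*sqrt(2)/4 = (k/2 + 1)*(k - sqrt(2)/2)*(k + 3*sqrt(2)/2)^2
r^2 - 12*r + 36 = (r - 6)^2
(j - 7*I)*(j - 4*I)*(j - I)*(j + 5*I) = j^4 - 7*I*j^3 + 21*j^2 - 167*I*j - 140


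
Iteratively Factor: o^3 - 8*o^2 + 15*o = (o)*(o^2 - 8*o + 15) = o*(o - 5)*(o - 3)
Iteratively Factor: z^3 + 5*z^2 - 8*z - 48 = (z + 4)*(z^2 + z - 12) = (z + 4)^2*(z - 3)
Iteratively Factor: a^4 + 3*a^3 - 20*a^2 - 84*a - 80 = (a + 2)*(a^3 + a^2 - 22*a - 40) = (a + 2)*(a + 4)*(a^2 - 3*a - 10) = (a + 2)^2*(a + 4)*(a - 5)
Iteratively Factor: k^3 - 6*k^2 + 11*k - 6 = (k - 3)*(k^2 - 3*k + 2) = (k - 3)*(k - 2)*(k - 1)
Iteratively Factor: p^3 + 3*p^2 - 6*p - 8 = (p - 2)*(p^2 + 5*p + 4) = (p - 2)*(p + 4)*(p + 1)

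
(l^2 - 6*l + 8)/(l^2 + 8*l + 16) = (l^2 - 6*l + 8)/(l^2 + 8*l + 16)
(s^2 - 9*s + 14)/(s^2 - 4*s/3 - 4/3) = 3*(s - 7)/(3*s + 2)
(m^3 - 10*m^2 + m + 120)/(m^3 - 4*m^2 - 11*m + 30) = (m - 8)/(m - 2)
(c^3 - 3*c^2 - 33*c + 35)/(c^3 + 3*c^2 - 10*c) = (c^2 - 8*c + 7)/(c*(c - 2))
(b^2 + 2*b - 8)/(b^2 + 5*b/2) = 2*(b^2 + 2*b - 8)/(b*(2*b + 5))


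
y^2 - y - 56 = (y - 8)*(y + 7)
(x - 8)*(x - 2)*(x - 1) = x^3 - 11*x^2 + 26*x - 16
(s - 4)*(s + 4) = s^2 - 16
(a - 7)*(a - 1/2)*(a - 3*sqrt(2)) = a^3 - 15*a^2/2 - 3*sqrt(2)*a^2 + 7*a/2 + 45*sqrt(2)*a/2 - 21*sqrt(2)/2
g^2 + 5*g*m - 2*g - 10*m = (g - 2)*(g + 5*m)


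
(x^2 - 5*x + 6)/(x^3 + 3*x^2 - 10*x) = (x - 3)/(x*(x + 5))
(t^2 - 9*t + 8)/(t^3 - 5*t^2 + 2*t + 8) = (t^2 - 9*t + 8)/(t^3 - 5*t^2 + 2*t + 8)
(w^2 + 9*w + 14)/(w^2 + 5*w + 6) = (w + 7)/(w + 3)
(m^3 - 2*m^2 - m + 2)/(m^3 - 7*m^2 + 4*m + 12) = (m - 1)/(m - 6)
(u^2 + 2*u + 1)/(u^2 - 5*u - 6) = (u + 1)/(u - 6)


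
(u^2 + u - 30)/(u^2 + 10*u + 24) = (u - 5)/(u + 4)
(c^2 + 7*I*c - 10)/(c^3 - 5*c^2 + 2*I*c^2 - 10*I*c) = (c + 5*I)/(c*(c - 5))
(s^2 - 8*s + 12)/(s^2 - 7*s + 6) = (s - 2)/(s - 1)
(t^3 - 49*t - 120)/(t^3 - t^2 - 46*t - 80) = (t + 3)/(t + 2)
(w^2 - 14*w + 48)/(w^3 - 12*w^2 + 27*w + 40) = (w - 6)/(w^2 - 4*w - 5)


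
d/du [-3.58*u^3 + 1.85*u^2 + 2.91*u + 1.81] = -10.74*u^2 + 3.7*u + 2.91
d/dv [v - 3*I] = 1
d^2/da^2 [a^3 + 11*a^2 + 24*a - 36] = 6*a + 22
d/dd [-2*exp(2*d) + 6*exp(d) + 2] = (6 - 4*exp(d))*exp(d)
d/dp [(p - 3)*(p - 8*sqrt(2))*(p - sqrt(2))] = 3*p^2 - 18*sqrt(2)*p - 6*p + 16 + 27*sqrt(2)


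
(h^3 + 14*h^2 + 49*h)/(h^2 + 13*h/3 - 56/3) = 3*h*(h + 7)/(3*h - 8)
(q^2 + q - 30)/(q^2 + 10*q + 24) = (q - 5)/(q + 4)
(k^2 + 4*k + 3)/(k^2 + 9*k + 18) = (k + 1)/(k + 6)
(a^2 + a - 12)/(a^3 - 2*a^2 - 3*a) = (a + 4)/(a*(a + 1))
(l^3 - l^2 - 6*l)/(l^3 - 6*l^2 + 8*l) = (l^2 - l - 6)/(l^2 - 6*l + 8)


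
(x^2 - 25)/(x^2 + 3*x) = (x^2 - 25)/(x*(x + 3))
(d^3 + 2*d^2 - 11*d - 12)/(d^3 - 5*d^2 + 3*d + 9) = (d + 4)/(d - 3)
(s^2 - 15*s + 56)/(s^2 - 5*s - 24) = (s - 7)/(s + 3)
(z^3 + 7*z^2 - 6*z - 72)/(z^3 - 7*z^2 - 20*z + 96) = (z + 6)/(z - 8)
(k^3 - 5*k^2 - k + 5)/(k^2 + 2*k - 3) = (k^2 - 4*k - 5)/(k + 3)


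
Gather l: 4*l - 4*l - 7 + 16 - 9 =0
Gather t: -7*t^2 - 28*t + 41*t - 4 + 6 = -7*t^2 + 13*t + 2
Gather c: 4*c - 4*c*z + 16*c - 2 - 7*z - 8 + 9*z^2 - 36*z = c*(20 - 4*z) + 9*z^2 - 43*z - 10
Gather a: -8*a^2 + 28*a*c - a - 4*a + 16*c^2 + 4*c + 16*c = -8*a^2 + a*(28*c - 5) + 16*c^2 + 20*c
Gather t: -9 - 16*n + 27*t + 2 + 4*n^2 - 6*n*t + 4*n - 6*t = 4*n^2 - 12*n + t*(21 - 6*n) - 7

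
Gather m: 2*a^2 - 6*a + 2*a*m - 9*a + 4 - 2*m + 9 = 2*a^2 - 15*a + m*(2*a - 2) + 13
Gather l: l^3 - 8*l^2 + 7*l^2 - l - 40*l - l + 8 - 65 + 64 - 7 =l^3 - l^2 - 42*l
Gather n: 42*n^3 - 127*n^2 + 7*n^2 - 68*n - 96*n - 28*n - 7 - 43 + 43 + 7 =42*n^3 - 120*n^2 - 192*n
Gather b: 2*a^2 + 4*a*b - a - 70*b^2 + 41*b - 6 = 2*a^2 - a - 70*b^2 + b*(4*a + 41) - 6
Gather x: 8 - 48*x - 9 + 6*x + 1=-42*x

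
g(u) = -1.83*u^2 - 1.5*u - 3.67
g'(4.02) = -16.21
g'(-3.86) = 12.63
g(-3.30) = -18.65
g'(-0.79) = 1.39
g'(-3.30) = 10.58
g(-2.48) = -11.21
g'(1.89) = -8.42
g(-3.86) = -25.15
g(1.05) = -7.26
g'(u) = -3.66*u - 1.5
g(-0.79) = -3.63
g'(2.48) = -10.58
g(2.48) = -18.65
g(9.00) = -165.40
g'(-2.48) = 7.58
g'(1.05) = -5.34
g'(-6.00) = 20.46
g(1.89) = -13.04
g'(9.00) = -34.44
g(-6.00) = -60.55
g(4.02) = -39.27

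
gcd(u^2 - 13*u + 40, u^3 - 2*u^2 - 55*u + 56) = u - 8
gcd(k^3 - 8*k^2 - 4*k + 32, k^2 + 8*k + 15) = 1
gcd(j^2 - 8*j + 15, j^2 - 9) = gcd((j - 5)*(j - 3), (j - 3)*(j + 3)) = j - 3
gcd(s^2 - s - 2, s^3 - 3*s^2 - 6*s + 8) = 1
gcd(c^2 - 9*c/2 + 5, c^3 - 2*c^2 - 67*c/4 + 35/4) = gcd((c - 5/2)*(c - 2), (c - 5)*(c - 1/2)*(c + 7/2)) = 1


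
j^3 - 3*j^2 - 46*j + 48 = (j - 8)*(j - 1)*(j + 6)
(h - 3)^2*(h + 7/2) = h^3 - 5*h^2/2 - 12*h + 63/2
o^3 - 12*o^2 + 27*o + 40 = (o - 8)*(o - 5)*(o + 1)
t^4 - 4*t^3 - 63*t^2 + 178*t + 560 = (t - 8)*(t - 5)*(t + 2)*(t + 7)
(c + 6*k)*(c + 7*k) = c^2 + 13*c*k + 42*k^2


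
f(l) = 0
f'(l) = 0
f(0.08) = 0.00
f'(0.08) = 0.00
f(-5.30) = 0.00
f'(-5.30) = 0.00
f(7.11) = 0.00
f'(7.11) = 0.00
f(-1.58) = 0.00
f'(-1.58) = 0.00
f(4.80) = 0.00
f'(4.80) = 0.00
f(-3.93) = 0.00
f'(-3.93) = 0.00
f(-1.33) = 0.00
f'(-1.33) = 0.00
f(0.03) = 0.00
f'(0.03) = 0.00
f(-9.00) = 0.00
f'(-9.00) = 0.00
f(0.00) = 0.00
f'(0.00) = 0.00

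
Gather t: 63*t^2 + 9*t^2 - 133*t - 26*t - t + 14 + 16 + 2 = 72*t^2 - 160*t + 32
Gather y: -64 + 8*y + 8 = 8*y - 56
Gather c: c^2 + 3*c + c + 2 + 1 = c^2 + 4*c + 3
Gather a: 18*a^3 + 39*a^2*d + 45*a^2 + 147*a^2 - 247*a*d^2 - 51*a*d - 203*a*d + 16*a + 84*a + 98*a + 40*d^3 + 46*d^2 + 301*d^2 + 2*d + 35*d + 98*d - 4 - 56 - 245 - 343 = 18*a^3 + a^2*(39*d + 192) + a*(-247*d^2 - 254*d + 198) + 40*d^3 + 347*d^2 + 135*d - 648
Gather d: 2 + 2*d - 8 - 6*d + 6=-4*d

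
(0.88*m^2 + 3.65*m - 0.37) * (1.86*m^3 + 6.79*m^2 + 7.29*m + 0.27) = 1.6368*m^5 + 12.7642*m^4 + 30.5105*m^3 + 24.3338*m^2 - 1.7118*m - 0.0999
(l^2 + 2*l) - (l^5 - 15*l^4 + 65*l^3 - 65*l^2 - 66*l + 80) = -l^5 + 15*l^4 - 65*l^3 + 66*l^2 + 68*l - 80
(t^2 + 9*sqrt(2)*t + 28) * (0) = 0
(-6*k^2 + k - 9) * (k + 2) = -6*k^3 - 11*k^2 - 7*k - 18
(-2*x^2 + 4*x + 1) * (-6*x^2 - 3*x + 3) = 12*x^4 - 18*x^3 - 24*x^2 + 9*x + 3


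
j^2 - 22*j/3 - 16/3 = (j - 8)*(j + 2/3)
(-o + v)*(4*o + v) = -4*o^2 + 3*o*v + v^2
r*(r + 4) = r^2 + 4*r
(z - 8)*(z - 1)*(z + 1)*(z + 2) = z^4 - 6*z^3 - 17*z^2 + 6*z + 16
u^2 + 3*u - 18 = (u - 3)*(u + 6)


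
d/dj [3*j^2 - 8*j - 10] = 6*j - 8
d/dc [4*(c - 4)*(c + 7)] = 8*c + 12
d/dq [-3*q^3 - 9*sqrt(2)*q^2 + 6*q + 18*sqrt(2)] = -9*q^2 - 18*sqrt(2)*q + 6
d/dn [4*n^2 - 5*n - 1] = 8*n - 5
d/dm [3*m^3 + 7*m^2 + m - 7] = 9*m^2 + 14*m + 1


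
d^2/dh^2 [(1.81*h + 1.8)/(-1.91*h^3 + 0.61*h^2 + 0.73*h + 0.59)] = (-39.618366*h^5 - 66.145974*h^4 + 27.160512*h^3 - 13.436508*h^2 - 13.071246*h + 0.936334)/(6.967871*h^9 - 6.676023*h^8 - 5.857206*h^7 - 1.58098*h^6 + 6.363072*h^5 + 3.301998*h^4 + 0.0292339999999995*h^3 - 1.580256*h^2 - 0.762339*h - 0.205379)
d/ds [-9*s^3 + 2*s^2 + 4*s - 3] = -27*s^2 + 4*s + 4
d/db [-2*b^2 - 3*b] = -4*b - 3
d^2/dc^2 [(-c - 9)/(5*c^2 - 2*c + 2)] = 2*(-4*(c + 9)*(5*c - 1)^2 + (15*c + 43)*(5*c^2 - 2*c + 2))/(5*c^2 - 2*c + 2)^3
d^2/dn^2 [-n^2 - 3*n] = -2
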